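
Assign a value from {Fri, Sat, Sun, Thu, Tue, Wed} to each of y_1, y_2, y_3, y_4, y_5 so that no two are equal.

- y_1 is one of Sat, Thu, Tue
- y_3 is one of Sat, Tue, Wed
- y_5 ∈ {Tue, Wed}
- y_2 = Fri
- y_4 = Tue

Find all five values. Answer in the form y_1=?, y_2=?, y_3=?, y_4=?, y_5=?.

y_2 has just one choice, so y_2 = Fri.
y_4 has just one choice, so y_4 = Tue. So y_1, y_3, y_5 can't be Tue.
That leaves y_5 = Wed. Eliminate Wed elsewhere: y_3.
y_3 must be Sat (only option left). Strike Sat from y_1.
That leaves y_1 = Thu.

y_1=Thu, y_2=Fri, y_3=Sat, y_4=Tue, y_5=Wed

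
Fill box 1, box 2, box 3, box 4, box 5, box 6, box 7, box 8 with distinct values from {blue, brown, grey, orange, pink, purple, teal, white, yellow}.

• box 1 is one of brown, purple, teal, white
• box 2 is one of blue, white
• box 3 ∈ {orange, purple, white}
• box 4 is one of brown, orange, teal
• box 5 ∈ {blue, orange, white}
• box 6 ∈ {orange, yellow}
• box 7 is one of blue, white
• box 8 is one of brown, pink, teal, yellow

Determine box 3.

The 8 variables together cover exactly {blue, brown, orange, pink, purple, teal, white, yellow} — 8 values for 8 variables — and pink appears only in box 8's list, so box 8 = pink.
Among the 7 still-open variables, yellow fits only box 6 (and all 7 values in {blue, brown, orange, purple, teal, white, yellow} must be used), so box 6 = yellow.
The 2 variables box 2 and box 7 are confined to {blue, white}, which locks those values in; drop them from box 1, box 3, box 5.
box 5 must be orange (only option left). Eliminate orange elsewhere: box 3, box 4.
So box 3 = purple.

purple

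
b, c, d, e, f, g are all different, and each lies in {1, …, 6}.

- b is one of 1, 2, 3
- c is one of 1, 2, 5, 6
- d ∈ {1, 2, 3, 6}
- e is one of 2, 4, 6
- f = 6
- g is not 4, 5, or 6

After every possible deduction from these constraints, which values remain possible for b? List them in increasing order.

1, 2, 3

f has just one choice, so f = 6. Eliminate 6 elsewhere: c, d, e.
Among the 5 still-open variables, 4 fits only e (and all 5 values in {1, 2, 3, 4, 5} must be used), so e = 4.
The 4 still-open variables draw from only 4 values {1, 2, 3, 5}, so each is used; only c can be 5, hence c = 5.
No further eliminations apply; b can still be any of 1, 2, 3.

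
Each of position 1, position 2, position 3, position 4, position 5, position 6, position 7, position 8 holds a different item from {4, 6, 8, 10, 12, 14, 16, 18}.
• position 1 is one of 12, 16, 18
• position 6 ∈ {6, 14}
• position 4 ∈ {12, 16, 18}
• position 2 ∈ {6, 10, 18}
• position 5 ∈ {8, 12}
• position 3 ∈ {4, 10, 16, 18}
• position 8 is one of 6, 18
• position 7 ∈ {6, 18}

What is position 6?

The 8 variables draw from only 8 values {4, 6, 8, 10, 12, 14, 16, 18}, so each is used; only position 3 can be 4, hence position 3 = 4.
The 7 still-open variables draw from only 7 values {6, 8, 10, 12, 14, 16, 18}, so each is used; only position 5 can be 8, hence position 5 = 8.
Among the 6 still-open variables, 10 fits only position 2 (and all 6 values in {6, 10, 12, 14, 16, 18} must be used), so position 2 = 10.
The 5 still-open variables draw from only 5 values {6, 12, 14, 16, 18}, so each is used; only position 6 can be 14, hence position 6 = 14.

14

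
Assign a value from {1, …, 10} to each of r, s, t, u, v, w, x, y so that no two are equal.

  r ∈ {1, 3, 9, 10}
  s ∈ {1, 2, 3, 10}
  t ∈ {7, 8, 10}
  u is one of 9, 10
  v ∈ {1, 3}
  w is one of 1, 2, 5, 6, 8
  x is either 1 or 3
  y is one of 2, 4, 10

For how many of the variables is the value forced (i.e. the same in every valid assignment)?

v and x share exactly the 2 values {1, 3}; by pigeonhole those values go to them, so strike 1, 3 from r, s, w.
The 2 variables r and u are confined to {9, 10}, which locks those values in; drop them from s, t, y.
s's domain is down to {2}, so s = 2. Eliminate 2 elsewhere: w, y.
y has just one choice, so y = 4.
Determined: s=2, y=4. The other variables each still have more than one consistent value. That makes 2.

2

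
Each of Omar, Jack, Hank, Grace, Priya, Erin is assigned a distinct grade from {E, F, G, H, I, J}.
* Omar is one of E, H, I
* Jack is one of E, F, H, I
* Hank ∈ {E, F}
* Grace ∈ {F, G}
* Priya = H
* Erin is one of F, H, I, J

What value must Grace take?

Priya's domain is down to {H}, so Priya = H. So Omar, Jack, Erin can't be H.
The 5 still-open variables together cover exactly {E, F, G, I, J} — 5 values for 5 variables — and G appears only in Grace's list, so Grace = G.

G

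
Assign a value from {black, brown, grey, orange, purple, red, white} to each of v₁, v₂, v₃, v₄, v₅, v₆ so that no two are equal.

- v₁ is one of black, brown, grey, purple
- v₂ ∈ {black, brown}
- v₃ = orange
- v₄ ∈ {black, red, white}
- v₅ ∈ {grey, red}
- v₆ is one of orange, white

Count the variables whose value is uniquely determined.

2

v₃ has just one choice, so v₃ = orange. Eliminate orange elsewhere: v₆.
v₆ has just one choice, so v₆ = white. Strike white from v₄.
Determined: v₃=orange, v₆=white. The other variables each still have more than one consistent value. That makes 2.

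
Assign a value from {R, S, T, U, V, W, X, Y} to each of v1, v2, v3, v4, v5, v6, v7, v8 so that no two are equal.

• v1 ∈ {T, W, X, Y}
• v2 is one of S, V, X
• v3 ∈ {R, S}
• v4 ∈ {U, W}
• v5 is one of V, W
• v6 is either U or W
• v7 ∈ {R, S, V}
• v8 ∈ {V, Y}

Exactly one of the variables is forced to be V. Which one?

Among the 8 variables, T fits only v1 (and all 8 values in {R, S, T, U, V, W, X, Y} must be used), so v1 = T.
The 7 still-open variables draw from only 7 values {R, S, U, V, W, X, Y}, so each is used; only v2 can be X, hence v2 = X.
The 6 still-open variables together cover exactly {R, S, U, V, W, Y} — 6 values for 6 variables — and Y appears only in v8's list, so v8 = Y.
v4 and v6 share exactly the 2 values {U, W}; by pigeonhole those values go to them, so strike U, W from v5.
So V goes to v5.

v5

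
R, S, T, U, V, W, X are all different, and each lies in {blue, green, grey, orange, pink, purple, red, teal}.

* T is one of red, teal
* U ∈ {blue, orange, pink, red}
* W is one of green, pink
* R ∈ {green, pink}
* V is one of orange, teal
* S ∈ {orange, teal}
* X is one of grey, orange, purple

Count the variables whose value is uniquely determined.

2

R and W between them cover only {green, pink} — a naked pair. Remove those values from U.
S and V share exactly the 2 values {orange, teal}; by pigeonhole those values go to them, so strike orange, teal from T, U, X.
T's domain is down to {red}, so T = red. Strike red from U.
U has just one choice, so U = blue.
Determined: T=red, U=blue. The other variables each still have more than one consistent value. That makes 2.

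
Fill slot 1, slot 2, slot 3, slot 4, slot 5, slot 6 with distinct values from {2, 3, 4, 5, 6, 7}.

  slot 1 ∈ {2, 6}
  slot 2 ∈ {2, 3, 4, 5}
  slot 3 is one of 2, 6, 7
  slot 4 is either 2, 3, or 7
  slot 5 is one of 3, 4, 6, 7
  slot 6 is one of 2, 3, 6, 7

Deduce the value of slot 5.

4

Among the 6 variables, 5 fits only slot 2 (and all 6 values in {2, 3, 4, 5, 6, 7} must be used), so slot 2 = 5.
The 5 still-open variables draw from only 5 values {2, 3, 4, 6, 7}, so each is used; only slot 5 can be 4, hence slot 5 = 4.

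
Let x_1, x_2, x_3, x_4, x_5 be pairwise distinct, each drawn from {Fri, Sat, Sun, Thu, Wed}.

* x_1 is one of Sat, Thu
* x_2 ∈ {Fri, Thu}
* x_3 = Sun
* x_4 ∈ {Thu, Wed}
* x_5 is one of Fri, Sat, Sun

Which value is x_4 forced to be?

x_3's domain is down to {Sun}, so x_3 = Sun. Strike Sun from x_5.
The 4 still-open variables draw from only 4 values {Fri, Sat, Thu, Wed}, so each is used; only x_4 can be Wed, hence x_4 = Wed.

Wed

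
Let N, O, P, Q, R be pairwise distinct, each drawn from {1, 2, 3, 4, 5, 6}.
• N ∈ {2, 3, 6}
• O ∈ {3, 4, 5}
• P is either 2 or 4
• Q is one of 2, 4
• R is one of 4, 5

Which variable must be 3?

O

The 5 variables draw from only 5 values {2, 3, 4, 5, 6}, so each is used; only N can be 6, hence N = 6.
The 4 still-open variables draw from only 4 values {2, 3, 4, 5}, so each is used; only O can be 3, hence O = 3.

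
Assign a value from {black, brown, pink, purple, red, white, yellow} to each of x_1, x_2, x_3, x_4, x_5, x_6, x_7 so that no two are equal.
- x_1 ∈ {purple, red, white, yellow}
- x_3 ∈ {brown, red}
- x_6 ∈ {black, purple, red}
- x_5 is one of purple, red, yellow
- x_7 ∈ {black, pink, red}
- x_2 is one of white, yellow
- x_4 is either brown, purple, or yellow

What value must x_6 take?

black

The 7 variables draw from only 7 values {black, brown, pink, purple, red, white, yellow}, so each is used; only x_7 can be pink, hence x_7 = pink.
The 6 still-open variables together cover exactly {black, brown, purple, red, white, yellow} — 6 values for 6 variables — and black appears only in x_6's list, so x_6 = black.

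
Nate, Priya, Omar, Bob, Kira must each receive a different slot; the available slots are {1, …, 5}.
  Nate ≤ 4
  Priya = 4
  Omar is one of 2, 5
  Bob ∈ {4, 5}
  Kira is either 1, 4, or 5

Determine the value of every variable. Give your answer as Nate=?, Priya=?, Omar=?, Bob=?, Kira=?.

Priya has just one choice, so Priya = 4. Remove 4 from Nate, Bob, Kira.
Bob has just one choice, so Bob = 5. Strike 5 from Omar, Kira.
Kira must be 1 (only option left). Remove 1 from Nate.
That leaves Omar = 2. So Nate can't be 2.
Nate has just one choice, so Nate = 3.

Nate=3, Priya=4, Omar=2, Bob=5, Kira=1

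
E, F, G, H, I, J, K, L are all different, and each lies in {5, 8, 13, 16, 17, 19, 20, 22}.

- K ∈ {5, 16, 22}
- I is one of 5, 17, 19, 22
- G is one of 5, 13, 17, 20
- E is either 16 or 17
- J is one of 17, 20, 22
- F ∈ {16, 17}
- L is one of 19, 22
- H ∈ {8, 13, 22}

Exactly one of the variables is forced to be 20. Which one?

J

The 8 variables together cover exactly {5, 8, 13, 16, 17, 19, 20, 22} — 8 values for 8 variables — and 8 appears only in H's list, so H = 8.
Among the 7 still-open variables, 13 fits only G (and all 7 values in {5, 13, 16, 17, 19, 20, 22} must be used), so G = 13.
The 6 still-open variables draw from only 6 values {5, 16, 17, 19, 20, 22}, so each is used; only J can be 20, hence J = 20.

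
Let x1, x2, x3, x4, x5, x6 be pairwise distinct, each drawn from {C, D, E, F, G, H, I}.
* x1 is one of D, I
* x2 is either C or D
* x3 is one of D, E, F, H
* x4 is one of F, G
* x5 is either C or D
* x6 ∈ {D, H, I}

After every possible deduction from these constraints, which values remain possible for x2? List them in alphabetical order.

x2 and x5 share exactly the 2 values {C, D}; by pigeonhole those values go to them, so strike C, D from x1, x3, x6.
That leaves x1 = I. Strike I from x6.
That leaves x6 = H. So x3 can't be H.
No further eliminations apply; x2 can still be any of C, D.

C, D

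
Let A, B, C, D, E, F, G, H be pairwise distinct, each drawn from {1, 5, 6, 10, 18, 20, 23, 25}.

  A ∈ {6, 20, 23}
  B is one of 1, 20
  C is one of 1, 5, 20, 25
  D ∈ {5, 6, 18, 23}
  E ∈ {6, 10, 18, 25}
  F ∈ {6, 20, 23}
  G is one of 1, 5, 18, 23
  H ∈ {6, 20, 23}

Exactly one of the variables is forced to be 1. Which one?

The 8 variables draw from only 8 values {1, 5, 6, 10, 18, 20, 23, 25}, so each is used; only E can be 10, hence E = 10.
The 7 still-open variables together cover exactly {1, 5, 6, 18, 20, 23, 25} — 7 values for 7 variables — and 25 appears only in C's list, so C = 25.
A, F, H share exactly the 3 values {6, 20, 23}; by pigeonhole those values go to them, so strike 6, 20, 23 from B, D, G.
So 1 goes to B.

B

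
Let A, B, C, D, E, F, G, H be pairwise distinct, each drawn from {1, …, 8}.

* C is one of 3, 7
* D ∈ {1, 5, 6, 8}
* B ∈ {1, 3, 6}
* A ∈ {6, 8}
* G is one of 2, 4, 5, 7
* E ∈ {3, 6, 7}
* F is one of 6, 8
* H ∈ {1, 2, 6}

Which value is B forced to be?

1

Among the 8 variables, 4 fits only G (and all 8 values in {1, 2, 3, 4, 5, 6, 7, 8} must be used), so G = 4.
Among the 7 still-open variables, 2 fits only H (and all 7 values in {1, 2, 3, 5, 6, 7, 8} must be used), so H = 2.
Among the 6 still-open variables, 5 fits only D (and all 6 values in {1, 3, 5, 6, 7, 8} must be used), so D = 5.
Among the 5 still-open variables, 1 fits only B (and all 5 values in {1, 3, 6, 7, 8} must be used), so B = 1.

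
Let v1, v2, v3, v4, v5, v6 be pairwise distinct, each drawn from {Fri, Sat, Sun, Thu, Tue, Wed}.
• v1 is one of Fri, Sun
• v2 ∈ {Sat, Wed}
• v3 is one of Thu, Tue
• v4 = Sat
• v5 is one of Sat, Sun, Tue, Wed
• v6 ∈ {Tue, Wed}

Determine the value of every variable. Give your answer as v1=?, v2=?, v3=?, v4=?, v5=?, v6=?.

v1=Fri, v2=Wed, v3=Thu, v4=Sat, v5=Sun, v6=Tue

v4 has just one choice, so v4 = Sat. Eliminate Sat elsewhere: v2, v5.
v2 must be Wed (only option left). Remove Wed from v5, v6.
That leaves v6 = Tue. Eliminate Tue elsewhere: v3, v5.
v3 has just one choice, so v3 = Thu.
v5 must be Sun (only option left). Remove Sun from v1.
v1 has just one choice, so v1 = Fri.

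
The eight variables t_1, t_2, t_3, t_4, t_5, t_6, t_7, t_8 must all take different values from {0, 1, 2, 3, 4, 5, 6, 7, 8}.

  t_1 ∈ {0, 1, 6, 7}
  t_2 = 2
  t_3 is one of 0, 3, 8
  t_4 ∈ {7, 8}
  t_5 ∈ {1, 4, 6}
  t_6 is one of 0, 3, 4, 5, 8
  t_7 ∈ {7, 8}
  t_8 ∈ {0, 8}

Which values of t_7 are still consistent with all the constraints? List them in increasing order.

t_2 must be 2 (only option left).
t_4 and t_7 between them cover only {7, 8} — a naked pair. Remove those values from t_1, t_3, t_6, t_8.
t_8's domain is down to {0}, so t_8 = 0. So t_1, t_3, t_6 can't be 0.
t_3 has just one choice, so t_3 = 3. Eliminate 3 elsewhere: t_6.
No further eliminations apply; t_7 can still be any of 7, 8.

7, 8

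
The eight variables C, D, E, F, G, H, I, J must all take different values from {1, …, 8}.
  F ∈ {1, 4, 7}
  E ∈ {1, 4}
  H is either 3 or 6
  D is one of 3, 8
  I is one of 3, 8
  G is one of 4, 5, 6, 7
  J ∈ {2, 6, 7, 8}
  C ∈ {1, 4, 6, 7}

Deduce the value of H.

6

The 8 variables together cover exactly {1, 2, 3, 4, 5, 6, 7, 8} — 8 values for 8 variables — and 2 appears only in J's list, so J = 2.
The 7 still-open variables together cover exactly {1, 3, 4, 5, 6, 7, 8} — 7 values for 7 variables — and 5 appears only in G's list, so G = 5.
D and I share exactly the 2 values {3, 8}; by pigeonhole those values go to them, so strike 3, 8 from H.
So H = 6.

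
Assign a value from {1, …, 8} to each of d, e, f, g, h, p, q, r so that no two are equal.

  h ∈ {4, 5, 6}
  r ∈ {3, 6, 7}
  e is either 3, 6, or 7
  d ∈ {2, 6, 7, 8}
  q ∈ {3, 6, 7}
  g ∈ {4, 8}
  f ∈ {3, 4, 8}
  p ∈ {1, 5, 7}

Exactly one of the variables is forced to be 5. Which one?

h

The 8 variables together cover exactly {1, 2, 3, 4, 5, 6, 7, 8} — 8 values for 8 variables — and 1 appears only in p's list, so p = 1.
The 7 still-open variables draw from only 7 values {2, 3, 4, 5, 6, 7, 8}, so each is used; only d can be 2, hence d = 2.
The 6 still-open variables together cover exactly {3, 4, 5, 6, 7, 8} — 6 values for 6 variables — and 5 appears only in h's list, so h = 5.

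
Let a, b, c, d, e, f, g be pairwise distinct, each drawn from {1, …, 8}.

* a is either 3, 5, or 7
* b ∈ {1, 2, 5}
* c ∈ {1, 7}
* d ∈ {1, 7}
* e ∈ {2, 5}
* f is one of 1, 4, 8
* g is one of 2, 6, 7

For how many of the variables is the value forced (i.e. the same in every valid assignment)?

2

The 2 variables c and d are confined to {1, 7}, which locks those values in; drop them from a, b, f, g.
The 2 variables b and e are confined to {2, 5}, which locks those values in; drop them from a, g.
That leaves a = 3.
g has just one choice, so g = 6.
Determined: a=3, g=6. The other variables each still have more than one consistent value. That makes 2.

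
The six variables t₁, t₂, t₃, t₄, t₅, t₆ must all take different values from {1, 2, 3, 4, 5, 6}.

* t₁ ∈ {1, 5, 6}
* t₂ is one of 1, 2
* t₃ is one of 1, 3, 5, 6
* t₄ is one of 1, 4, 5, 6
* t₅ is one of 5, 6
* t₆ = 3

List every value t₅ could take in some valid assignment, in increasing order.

5, 6

t₆ has just one choice, so t₆ = 3. Strike 3 from t₃.
The 5 still-open variables together cover exactly {1, 2, 4, 5, 6} — 5 values for 5 variables — and 2 appears only in t₂'s list, so t₂ = 2.
The 4 still-open variables together cover exactly {1, 4, 5, 6} — 4 values for 4 variables — and 4 appears only in t₄'s list, so t₄ = 4.
No further eliminations apply; t₅ can still be any of 5, 6.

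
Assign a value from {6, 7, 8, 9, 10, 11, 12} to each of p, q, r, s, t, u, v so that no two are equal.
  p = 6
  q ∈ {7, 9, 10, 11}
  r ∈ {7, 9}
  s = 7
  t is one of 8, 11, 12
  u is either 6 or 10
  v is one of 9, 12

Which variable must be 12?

p must be 6 (only option left). Eliminate 6 elsewhere: u.
s's domain is down to {7}, so s = 7. Eliminate 7 elsewhere: q, r.
u's domain is down to {10}, so u = 10. Remove 10 from q.
That leaves r = 9. Remove 9 from q, v.
So 12 goes to v.

v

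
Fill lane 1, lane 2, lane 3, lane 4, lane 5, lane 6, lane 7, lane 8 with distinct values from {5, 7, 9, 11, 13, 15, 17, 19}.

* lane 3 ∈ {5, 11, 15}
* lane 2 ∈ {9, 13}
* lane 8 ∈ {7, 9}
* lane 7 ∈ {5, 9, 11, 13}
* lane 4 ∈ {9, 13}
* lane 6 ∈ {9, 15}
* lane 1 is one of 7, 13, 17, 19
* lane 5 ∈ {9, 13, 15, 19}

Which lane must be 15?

The 8 variables together cover exactly {5, 7, 9, 11, 13, 15, 17, 19} — 8 values for 8 variables — and 17 appears only in lane 1's list, so lane 1 = 17.
The 7 still-open variables together cover exactly {5, 7, 9, 11, 13, 15, 19} — 7 values for 7 variables — and 7 appears only in lane 8's list, so lane 8 = 7.
The 6 still-open variables draw from only 6 values {5, 9, 11, 13, 15, 19}, so each is used; only lane 5 can be 19, hence lane 5 = 19.
lane 2 and lane 4 share exactly the 2 values {9, 13}; by pigeonhole those values go to them, so strike 9, 13 from lane 6, lane 7.
So 15 goes to lane 6.

lane 6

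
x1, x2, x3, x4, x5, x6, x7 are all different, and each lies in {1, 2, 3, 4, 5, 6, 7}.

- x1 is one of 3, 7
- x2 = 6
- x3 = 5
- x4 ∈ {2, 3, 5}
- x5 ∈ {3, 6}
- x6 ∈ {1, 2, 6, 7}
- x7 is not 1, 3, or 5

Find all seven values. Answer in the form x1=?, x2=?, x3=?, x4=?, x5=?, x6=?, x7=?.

x2 must be 6 (only option left). Strike 6 from x5, x6, x7.
x3's domain is down to {5}, so x3 = 5. Remove 5 from x4.
That leaves x5 = 3. Eliminate 3 elsewhere: x1, x4.
That leaves x1 = 7. Eliminate 7 elsewhere: x6, x7.
That leaves x4 = 2. Strike 2 from x6, x7.
x6's domain is down to {1}, so x6 = 1.
x7 has just one choice, so x7 = 4.

x1=7, x2=6, x3=5, x4=2, x5=3, x6=1, x7=4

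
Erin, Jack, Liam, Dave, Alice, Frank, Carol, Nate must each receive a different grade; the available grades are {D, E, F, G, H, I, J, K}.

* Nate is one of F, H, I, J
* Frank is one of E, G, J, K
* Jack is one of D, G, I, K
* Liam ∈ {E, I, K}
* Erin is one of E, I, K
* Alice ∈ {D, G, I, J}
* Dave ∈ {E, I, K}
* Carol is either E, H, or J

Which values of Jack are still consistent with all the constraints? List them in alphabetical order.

The 8 variables draw from only 8 values {D, E, F, G, H, I, J, K}, so each is used; only Nate can be F, hence Nate = F.
Among the 7 still-open variables, H fits only Carol (and all 7 values in {D, E, G, H, I, J, K} must be used), so Carol = H.
The 3 variables Erin, Liam, Dave are confined to {E, I, K}, which locks those values in; drop them from Jack, Alice, Frank.
No further eliminations apply; Jack can still be any of D, G.

D, G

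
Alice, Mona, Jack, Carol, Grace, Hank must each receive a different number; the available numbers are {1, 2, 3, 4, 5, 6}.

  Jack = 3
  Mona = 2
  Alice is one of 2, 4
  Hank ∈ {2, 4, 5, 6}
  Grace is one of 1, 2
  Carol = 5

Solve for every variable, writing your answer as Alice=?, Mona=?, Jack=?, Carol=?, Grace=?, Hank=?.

Mona must be 2 (only option left). Remove 2 from Alice, Grace, Hank.
Jack has just one choice, so Jack = 3.
Carol has just one choice, so Carol = 5. So Hank can't be 5.
Grace has just one choice, so Grace = 1.
Alice's domain is down to {4}, so Alice = 4. So Hank can't be 4.
Hank has just one choice, so Hank = 6.

Alice=4, Mona=2, Jack=3, Carol=5, Grace=1, Hank=6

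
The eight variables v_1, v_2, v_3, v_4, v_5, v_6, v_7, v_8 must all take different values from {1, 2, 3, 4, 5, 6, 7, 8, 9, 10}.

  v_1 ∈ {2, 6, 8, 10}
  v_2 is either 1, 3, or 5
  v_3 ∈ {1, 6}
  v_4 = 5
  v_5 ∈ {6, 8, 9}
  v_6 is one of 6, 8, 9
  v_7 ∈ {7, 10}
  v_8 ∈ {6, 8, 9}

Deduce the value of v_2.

v_4's domain is down to {5}, so v_4 = 5. Strike 5 from v_2.
v_5, v_6, v_8 between them cover only {6, 8, 9} — a naked triple. Remove those values from v_1, v_3.
v_3's domain is down to {1}, so v_3 = 1. Remove 1 from v_2.
So v_2 = 3.

3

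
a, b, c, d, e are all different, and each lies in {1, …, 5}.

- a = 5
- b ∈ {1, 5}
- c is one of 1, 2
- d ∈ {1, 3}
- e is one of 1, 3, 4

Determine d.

3

a must be 5 (only option left). Strike 5 from b.
b has just one choice, so b = 1. Strike 1 from c, d, e.
So d = 3.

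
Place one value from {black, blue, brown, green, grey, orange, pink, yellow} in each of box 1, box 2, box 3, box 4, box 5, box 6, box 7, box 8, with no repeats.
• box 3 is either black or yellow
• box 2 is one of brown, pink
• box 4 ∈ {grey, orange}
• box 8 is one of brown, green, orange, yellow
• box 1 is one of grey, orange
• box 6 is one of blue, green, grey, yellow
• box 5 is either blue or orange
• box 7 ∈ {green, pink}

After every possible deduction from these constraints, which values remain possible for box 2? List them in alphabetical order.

brown, pink

The 8 variables draw from only 8 values {black, blue, brown, green, grey, orange, pink, yellow}, so each is used; only box 3 can be black, hence box 3 = black.
box 1 and box 4 share exactly the 2 values {grey, orange}; by pigeonhole those values go to them, so strike grey, orange from box 5, box 6, box 8.
box 5's domain is down to {blue}, so box 5 = blue. Eliminate blue elsewhere: box 6.
No further eliminations apply; box 2 can still be any of brown, pink.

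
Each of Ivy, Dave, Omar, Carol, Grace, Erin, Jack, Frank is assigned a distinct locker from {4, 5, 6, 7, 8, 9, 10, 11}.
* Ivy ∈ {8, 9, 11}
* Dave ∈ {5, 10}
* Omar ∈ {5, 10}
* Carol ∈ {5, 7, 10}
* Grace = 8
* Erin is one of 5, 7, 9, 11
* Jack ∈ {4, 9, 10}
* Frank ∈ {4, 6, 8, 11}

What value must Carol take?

7

Grace's domain is down to {8}, so Grace = 8. So Ivy, Frank can't be 8.
The 7 still-open variables draw from only 7 values {4, 5, 6, 7, 9, 10, 11}, so each is used; only Frank can be 6, hence Frank = 6.
The 6 still-open variables draw from only 6 values {4, 5, 7, 9, 10, 11}, so each is used; only Jack can be 4, hence Jack = 4.
The 2 variables Dave and Omar are confined to {5, 10}, which locks those values in; drop them from Carol, Erin.
So Carol = 7.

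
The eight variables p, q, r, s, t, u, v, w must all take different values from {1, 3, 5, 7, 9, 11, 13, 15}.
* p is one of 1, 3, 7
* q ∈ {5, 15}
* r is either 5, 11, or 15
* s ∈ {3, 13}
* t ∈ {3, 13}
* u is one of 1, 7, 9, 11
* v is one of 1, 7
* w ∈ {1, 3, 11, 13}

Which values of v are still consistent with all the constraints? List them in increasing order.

1, 7

The 8 variables together cover exactly {1, 3, 5, 7, 9, 11, 13, 15} — 8 values for 8 variables — and 9 appears only in u's list, so u = 9.
s and t share exactly the 2 values {3, 13}; by pigeonhole those values go to them, so strike 3, 13 from p, w.
p and v between them cover only {1, 7} — a naked pair. Remove those values from w.
w must be 11 (only option left). Remove 11 from r.
No further eliminations apply; v can still be any of 1, 7.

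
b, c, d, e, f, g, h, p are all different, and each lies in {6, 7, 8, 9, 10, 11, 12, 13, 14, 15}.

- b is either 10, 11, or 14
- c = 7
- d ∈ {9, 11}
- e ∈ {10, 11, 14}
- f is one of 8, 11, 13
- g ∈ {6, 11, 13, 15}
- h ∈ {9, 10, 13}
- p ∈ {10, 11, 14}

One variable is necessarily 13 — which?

h

c must be 7 (only option left).
b, e, p share exactly the 3 values {10, 11, 14}; by pigeonhole those values go to them, so strike 10, 11, 14 from d, f, g, h.
d's domain is down to {9}, so d = 9. Eliminate 9 elsewhere: h.
So 13 goes to h.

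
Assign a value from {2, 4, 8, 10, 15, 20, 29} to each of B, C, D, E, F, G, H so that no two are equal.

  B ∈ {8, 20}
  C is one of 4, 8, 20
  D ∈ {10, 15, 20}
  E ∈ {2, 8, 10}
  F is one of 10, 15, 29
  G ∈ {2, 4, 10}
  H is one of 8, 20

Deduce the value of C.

4

Among the 7 variables, 29 fits only F (and all 7 values in {2, 4, 8, 10, 15, 20, 29} must be used), so F = 29.
The 6 still-open variables draw from only 6 values {2, 4, 8, 10, 15, 20}, so each is used; only D can be 15, hence D = 15.
B and H between them cover only {8, 20} — a naked pair. Remove those values from C, E.
So C = 4.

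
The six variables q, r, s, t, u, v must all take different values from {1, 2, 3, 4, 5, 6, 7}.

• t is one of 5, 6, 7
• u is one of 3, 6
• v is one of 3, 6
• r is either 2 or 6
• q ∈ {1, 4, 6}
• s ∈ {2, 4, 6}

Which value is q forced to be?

1

The 2 variables u and v are confined to {3, 6}, which locks those values in; drop them from q, r, s, t.
r has just one choice, so r = 2. Eliminate 2 elsewhere: s.
s must be 4 (only option left). So q can't be 4.
So q = 1.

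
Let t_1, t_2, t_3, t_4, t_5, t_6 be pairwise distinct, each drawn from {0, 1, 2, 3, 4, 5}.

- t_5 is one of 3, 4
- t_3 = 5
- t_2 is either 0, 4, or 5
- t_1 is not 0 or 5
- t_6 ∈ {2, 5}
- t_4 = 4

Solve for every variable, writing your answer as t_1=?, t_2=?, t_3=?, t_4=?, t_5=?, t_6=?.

t_1=1, t_2=0, t_3=5, t_4=4, t_5=3, t_6=2

t_3 has just one choice, so t_3 = 5. Remove 5 from t_2, t_6.
t_4's domain is down to {4}, so t_4 = 4. So t_1, t_2, t_5 can't be 4.
That leaves t_5 = 3. So t_1 can't be 3.
t_6 has just one choice, so t_6 = 2. Remove 2 from t_1.
t_1's domain is down to {1}, so t_1 = 1.
That leaves t_2 = 0.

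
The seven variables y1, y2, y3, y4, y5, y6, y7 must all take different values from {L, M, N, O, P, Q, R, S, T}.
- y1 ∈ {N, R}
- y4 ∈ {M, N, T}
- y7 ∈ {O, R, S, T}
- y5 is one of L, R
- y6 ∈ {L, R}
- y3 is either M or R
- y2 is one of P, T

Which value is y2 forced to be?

The 2 variables y5 and y6 are confined to {L, R}, which locks those values in; drop them from y1, y3, y7.
y1's domain is down to {N}, so y1 = N. Eliminate N elsewhere: y4.
y3 must be M (only option left). Strike M from y4.
That leaves y4 = T. So y2, y7 can't be T.
So y2 = P.

P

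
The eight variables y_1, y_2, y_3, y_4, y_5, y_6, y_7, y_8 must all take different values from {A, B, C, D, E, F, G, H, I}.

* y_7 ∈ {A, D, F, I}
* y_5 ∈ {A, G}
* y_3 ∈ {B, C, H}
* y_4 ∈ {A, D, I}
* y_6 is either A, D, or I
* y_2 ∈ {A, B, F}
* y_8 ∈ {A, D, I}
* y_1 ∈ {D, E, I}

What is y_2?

B

The 3 variables y_4, y_6, y_8 are confined to {A, D, I}, which locks those values in; drop them from y_1, y_2, y_5, y_7.
y_1's domain is down to {E}, so y_1 = E.
That leaves y_5 = G.
y_7 must be F (only option left). Remove F from y_2.
So y_2 = B.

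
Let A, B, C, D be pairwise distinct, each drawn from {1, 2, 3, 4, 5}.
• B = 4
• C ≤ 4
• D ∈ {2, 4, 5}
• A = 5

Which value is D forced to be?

A's domain is down to {5}, so A = 5. Eliminate 5 elsewhere: D.
B must be 4 (only option left). Eliminate 4 elsewhere: C, D.
So D = 2.

2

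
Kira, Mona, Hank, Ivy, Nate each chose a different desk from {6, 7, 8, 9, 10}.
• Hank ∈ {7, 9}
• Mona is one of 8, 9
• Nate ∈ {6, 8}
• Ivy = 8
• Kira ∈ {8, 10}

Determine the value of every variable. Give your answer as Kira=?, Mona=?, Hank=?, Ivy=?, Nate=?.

Kira=10, Mona=9, Hank=7, Ivy=8, Nate=6

Ivy has just one choice, so Ivy = 8. So Kira, Mona, Nate can't be 8.
That leaves Nate = 6.
Kira has just one choice, so Kira = 10.
That leaves Mona = 9. Eliminate 9 elsewhere: Hank.
That leaves Hank = 7.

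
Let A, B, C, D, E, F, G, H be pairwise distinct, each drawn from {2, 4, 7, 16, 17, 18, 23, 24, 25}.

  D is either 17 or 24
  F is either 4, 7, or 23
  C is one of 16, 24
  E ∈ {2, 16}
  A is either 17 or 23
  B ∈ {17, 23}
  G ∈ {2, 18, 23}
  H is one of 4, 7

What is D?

The 8 variables draw from only 8 values {2, 4, 7, 16, 17, 18, 23, 24}, so each is used; only G can be 18, hence G = 18.
The 7 still-open variables together cover exactly {2, 4, 7, 16, 17, 23, 24} — 7 values for 7 variables — and 2 appears only in E's list, so E = 2.
Among the 6 still-open variables, 16 fits only C (and all 6 values in {4, 7, 16, 17, 23, 24} must be used), so C = 16.
The 5 still-open variables together cover exactly {4, 7, 17, 23, 24} — 5 values for 5 variables — and 24 appears only in D's list, so D = 24.

24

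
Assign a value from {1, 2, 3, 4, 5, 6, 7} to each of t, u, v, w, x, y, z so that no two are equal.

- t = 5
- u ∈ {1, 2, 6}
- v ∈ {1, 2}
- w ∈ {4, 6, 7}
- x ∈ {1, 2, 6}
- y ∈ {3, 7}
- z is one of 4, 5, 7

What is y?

t has just one choice, so t = 5. Strike 5 from z.
The 6 still-open variables draw from only 6 values {1, 2, 3, 4, 6, 7}, so each is used; only y can be 3, hence y = 3.

3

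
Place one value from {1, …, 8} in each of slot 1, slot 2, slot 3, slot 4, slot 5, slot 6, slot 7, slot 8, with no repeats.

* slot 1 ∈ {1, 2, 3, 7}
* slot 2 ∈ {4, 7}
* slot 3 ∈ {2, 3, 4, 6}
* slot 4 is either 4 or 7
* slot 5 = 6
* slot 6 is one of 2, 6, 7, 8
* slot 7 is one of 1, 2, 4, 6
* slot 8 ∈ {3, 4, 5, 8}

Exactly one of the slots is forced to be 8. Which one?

slot 5 has just one choice, so slot 5 = 6. Remove 6 from slot 3, slot 6, slot 7.
The 7 still-open variables draw from only 7 values {1, 2, 3, 4, 5, 7, 8}, so each is used; only slot 8 can be 5, hence slot 8 = 5.
Among the 6 still-open variables, 8 fits only slot 6 (and all 6 values in {1, 2, 3, 4, 7, 8} must be used), so slot 6 = 8.

slot 6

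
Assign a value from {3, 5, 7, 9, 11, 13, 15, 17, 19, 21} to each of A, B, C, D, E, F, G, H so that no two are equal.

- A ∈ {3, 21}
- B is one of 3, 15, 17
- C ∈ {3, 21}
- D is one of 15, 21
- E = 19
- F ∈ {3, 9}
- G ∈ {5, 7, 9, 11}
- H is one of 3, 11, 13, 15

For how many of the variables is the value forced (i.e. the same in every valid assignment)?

E's domain is down to {19}, so E = 19.
A and C share exactly the 2 values {3, 21}; by pigeonhole those values go to them, so strike 3, 21 from B, D, F, H.
D has just one choice, so D = 15. Strike 15 from B, H.
F has just one choice, so F = 9. So G can't be 9.
B must be 17 (only option left).
Determined: B=17, D=15, E=19, F=9. The other variables each still have more than one consistent value. That makes 4.

4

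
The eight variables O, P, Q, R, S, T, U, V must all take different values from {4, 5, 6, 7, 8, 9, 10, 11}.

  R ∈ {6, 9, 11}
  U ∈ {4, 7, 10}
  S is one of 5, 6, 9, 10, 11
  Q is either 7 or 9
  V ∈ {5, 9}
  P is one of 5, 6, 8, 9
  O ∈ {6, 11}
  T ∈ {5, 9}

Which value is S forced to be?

10

Among the 8 variables, 4 fits only U (and all 8 values in {4, 5, 6, 7, 8, 9, 10, 11} must be used), so U = 4.
The 7 still-open variables together cover exactly {5, 6, 7, 8, 9, 10, 11} — 7 values for 7 variables — and 7 appears only in Q's list, so Q = 7.
Among the 6 still-open variables, 8 fits only P (and all 6 values in {5, 6, 8, 9, 10, 11} must be used), so P = 8.
Among the 5 still-open variables, 10 fits only S (and all 5 values in {5, 6, 9, 10, 11} must be used), so S = 10.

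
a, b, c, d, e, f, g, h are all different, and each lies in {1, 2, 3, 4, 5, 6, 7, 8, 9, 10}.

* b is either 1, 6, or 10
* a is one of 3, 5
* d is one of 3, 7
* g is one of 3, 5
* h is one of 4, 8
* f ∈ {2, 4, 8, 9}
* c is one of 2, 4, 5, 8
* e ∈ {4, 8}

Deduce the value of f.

9

The 2 variables a and g are confined to {3, 5}, which locks those values in; drop them from c, d.
d's domain is down to {7}, so d = 7.
e and h share exactly the 2 values {4, 8}; by pigeonhole those values go to them, so strike 4, 8 from c, f.
c must be 2 (only option left). Strike 2 from f.
So f = 9.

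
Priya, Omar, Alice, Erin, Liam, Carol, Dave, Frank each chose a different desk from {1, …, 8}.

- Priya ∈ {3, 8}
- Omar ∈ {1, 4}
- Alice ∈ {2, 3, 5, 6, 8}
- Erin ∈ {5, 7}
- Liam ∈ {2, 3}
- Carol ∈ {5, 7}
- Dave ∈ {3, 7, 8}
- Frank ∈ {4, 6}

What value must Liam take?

2

Among the 8 variables, 1 fits only Omar (and all 8 values in {1, 2, 3, 4, 5, 6, 7, 8} must be used), so Omar = 1.
The 7 still-open variables draw from only 7 values {2, 3, 4, 5, 6, 7, 8}, so each is used; only Frank can be 4, hence Frank = 4.
Among the 6 still-open variables, 6 fits only Alice (and all 6 values in {2, 3, 5, 6, 7, 8} must be used), so Alice = 6.
The 5 still-open variables draw from only 5 values {2, 3, 5, 7, 8}, so each is used; only Liam can be 2, hence Liam = 2.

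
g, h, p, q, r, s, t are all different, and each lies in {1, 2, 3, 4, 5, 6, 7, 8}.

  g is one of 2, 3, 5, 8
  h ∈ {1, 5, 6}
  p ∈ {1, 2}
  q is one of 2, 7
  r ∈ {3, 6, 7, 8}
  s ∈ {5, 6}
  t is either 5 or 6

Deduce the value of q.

s and t share exactly the 2 values {5, 6}; by pigeonhole those values go to them, so strike 5, 6 from g, h, r.
That leaves h = 1. Strike 1 from p.
p has just one choice, so p = 2. So g, q can't be 2.
So q = 7.

7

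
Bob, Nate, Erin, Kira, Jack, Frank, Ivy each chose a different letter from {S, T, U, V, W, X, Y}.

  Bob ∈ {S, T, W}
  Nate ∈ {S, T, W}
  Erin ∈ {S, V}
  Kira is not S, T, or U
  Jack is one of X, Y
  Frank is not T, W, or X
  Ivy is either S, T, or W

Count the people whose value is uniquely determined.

2

Among the 7 variables, U fits only Frank (and all 7 values in {S, T, U, V, W, X, Y} must be used), so Frank = U.
Bob, Nate, Ivy between them cover only {S, T, W} — a naked triple. Remove those values from Erin, Kira.
Erin's domain is down to {V}, so Erin = V. So Kira can't be V.
Determined: Erin=V, Frank=U. The other people each still have more than one consistent value. That makes 2.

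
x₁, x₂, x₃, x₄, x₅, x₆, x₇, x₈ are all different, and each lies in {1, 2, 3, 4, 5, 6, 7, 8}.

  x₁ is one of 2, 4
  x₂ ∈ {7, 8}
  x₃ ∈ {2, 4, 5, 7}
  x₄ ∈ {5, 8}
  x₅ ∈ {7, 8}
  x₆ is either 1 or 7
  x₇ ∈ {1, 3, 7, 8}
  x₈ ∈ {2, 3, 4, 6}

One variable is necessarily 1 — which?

x₆

The 8 variables together cover exactly {1, 2, 3, 4, 5, 6, 7, 8} — 8 values for 8 variables — and 6 appears only in x₈'s list, so x₈ = 6.
The 7 still-open variables draw from only 7 values {1, 2, 3, 4, 5, 7, 8}, so each is used; only x₇ can be 3, hence x₇ = 3.
Among the 6 still-open variables, 1 fits only x₆ (and all 6 values in {1, 2, 4, 5, 7, 8} must be used), so x₆ = 1.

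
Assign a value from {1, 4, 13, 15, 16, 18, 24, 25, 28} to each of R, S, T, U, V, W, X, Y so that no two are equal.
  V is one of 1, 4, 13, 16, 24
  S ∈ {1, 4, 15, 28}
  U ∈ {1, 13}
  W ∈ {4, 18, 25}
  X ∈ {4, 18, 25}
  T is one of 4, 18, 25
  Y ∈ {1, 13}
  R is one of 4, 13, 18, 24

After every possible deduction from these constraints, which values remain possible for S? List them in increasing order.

15, 28

U and Y between them cover only {1, 13} — a naked pair. Remove those values from R, S, V.
The 3 variables T, W, X are confined to {4, 18, 25}, which locks those values in; drop them from R, S, V.
R must be 24 (only option left). So V can't be 24.
V must be 16 (only option left).
No further eliminations apply; S can still be any of 15, 28.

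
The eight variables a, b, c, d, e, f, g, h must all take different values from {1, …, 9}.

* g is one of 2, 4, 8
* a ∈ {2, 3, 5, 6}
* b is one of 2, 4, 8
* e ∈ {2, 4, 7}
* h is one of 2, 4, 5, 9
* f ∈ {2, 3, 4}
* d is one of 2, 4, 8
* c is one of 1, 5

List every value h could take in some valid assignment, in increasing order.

5, 9

b, d, g between them cover only {2, 4, 8} — a naked triple. Remove those values from a, e, f, h.
e has just one choice, so e = 7.
f must be 3 (only option left). Eliminate 3 elsewhere: a.
No further eliminations apply; h can still be any of 5, 9.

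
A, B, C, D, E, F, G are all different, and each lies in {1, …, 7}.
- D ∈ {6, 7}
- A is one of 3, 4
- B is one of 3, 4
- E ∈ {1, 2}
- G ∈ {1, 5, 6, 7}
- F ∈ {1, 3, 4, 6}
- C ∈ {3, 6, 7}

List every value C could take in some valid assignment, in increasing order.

The 7 variables draw from only 7 values {1, 2, 3, 4, 5, 6, 7}, so each is used; only E can be 2, hence E = 2.
The 6 still-open variables together cover exactly {1, 3, 4, 5, 6, 7} — 6 values for 6 variables — and 5 appears only in G's list, so G = 5.
The 5 still-open variables draw from only 5 values {1, 3, 4, 6, 7}, so each is used; only F can be 1, hence F = 1.
A and B share exactly the 2 values {3, 4}; by pigeonhole those values go to them, so strike 3, 4 from C.
No further eliminations apply; C can still be any of 6, 7.

6, 7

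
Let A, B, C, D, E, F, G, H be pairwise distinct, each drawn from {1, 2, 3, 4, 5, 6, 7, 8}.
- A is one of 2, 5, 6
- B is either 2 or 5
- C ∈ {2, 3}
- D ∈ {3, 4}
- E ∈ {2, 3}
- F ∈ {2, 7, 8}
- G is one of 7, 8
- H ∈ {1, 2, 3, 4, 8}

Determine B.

Among the 8 variables, 1 fits only H (and all 8 values in {1, 2, 3, 4, 5, 6, 7, 8} must be used), so H = 1.
Among the 7 still-open variables, 4 fits only D (and all 7 values in {2, 3, 4, 5, 6, 7, 8} must be used), so D = 4.
The 6 still-open variables draw from only 6 values {2, 3, 5, 6, 7, 8}, so each is used; only A can be 6, hence A = 6.
Among the 5 still-open variables, 5 fits only B (and all 5 values in {2, 3, 5, 7, 8} must be used), so B = 5.

5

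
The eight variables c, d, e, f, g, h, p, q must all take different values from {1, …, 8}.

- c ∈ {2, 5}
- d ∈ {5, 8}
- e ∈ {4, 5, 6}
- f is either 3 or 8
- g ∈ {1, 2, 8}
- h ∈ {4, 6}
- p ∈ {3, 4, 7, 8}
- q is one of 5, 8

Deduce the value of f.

3

The 8 variables together cover exactly {1, 2, 3, 4, 5, 6, 7, 8} — 8 values for 8 variables — and 1 appears only in g's list, so g = 1.
The 7 still-open variables draw from only 7 values {2, 3, 4, 5, 6, 7, 8}, so each is used; only c can be 2, hence c = 2.
The 6 still-open variables draw from only 6 values {3, 4, 5, 6, 7, 8}, so each is used; only p can be 7, hence p = 7.
The 5 still-open variables draw from only 5 values {3, 4, 5, 6, 8}, so each is used; only f can be 3, hence f = 3.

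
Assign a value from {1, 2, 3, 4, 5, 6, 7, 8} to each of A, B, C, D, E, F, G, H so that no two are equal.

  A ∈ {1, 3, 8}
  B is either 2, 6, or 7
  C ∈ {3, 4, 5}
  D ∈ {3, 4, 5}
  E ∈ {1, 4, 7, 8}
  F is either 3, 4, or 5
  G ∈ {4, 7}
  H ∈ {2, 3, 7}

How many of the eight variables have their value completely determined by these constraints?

Among the 8 variables, 6 fits only B (and all 8 values in {1, 2, 3, 4, 5, 6, 7, 8} must be used), so B = 6.
The 7 still-open variables draw from only 7 values {1, 2, 3, 4, 5, 7, 8}, so each is used; only H can be 2, hence H = 2.
The 3 variables C, D, F are confined to {3, 4, 5}, which locks those values in; drop them from A, E, G.
G's domain is down to {7}, so G = 7. Strike 7 from E.
Determined: B=6, G=7, H=2. The other variables each still have more than one consistent value. That makes 3.

3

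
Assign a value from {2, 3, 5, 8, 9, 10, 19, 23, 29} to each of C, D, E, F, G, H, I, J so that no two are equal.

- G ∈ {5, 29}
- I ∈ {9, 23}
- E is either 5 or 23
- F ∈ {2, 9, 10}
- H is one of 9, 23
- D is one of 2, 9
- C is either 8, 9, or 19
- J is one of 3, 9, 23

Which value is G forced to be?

The 2 variables H and I are confined to {9, 23}, which locks those values in; drop them from C, D, E, F, J.
D must be 2 (only option left). Remove 2 from F.
E's domain is down to {5}, so E = 5. Strike 5 from G.
So G = 29.

29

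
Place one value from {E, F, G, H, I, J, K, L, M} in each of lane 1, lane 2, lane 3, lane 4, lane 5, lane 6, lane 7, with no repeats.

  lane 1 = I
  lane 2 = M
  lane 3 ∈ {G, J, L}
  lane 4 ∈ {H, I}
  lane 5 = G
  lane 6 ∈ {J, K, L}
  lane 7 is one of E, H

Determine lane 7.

E

lane 1 must be I (only option left). Remove I from lane 4.
lane 2 has just one choice, so lane 2 = M.
That leaves lane 4 = H. Strike H from lane 7.
So lane 7 = E.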